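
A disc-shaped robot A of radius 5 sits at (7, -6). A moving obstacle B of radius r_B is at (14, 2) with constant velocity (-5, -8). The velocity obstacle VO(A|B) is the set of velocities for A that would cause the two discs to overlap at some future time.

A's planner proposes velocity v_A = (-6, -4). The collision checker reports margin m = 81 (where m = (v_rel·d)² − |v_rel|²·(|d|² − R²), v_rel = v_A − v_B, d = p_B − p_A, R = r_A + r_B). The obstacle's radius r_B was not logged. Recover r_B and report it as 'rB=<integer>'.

m = 81
d = (7, 8);  v_rel = (-1, 4),  |v_rel|² = 17
v_rel×d = (-1)·(8) − (4)·(7) = -36
since m = R²·17 − (-36)²:  R² = (1296 + 81) / 17 = 81
R = √81 = 9  ⇒  r_B = 9 − 5 = 4

rB=4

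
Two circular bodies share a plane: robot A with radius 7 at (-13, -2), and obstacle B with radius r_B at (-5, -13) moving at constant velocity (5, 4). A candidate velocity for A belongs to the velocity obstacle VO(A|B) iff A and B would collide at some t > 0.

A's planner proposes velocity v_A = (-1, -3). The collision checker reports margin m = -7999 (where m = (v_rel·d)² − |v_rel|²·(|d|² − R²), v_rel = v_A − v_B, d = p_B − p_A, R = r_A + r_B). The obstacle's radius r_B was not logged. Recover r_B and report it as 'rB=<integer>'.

m = -7999
d = (8, -11);  v_rel = (-6, -7),  |v_rel|² = 85
v_rel×d = (-6)·(-11) − (-7)·(8) = 122
since m = R²·85 − 122²:  R² = (14884 + -7999) / 85 = 81
R = √81 = 9  ⇒  r_B = 9 − 7 = 2

rB=2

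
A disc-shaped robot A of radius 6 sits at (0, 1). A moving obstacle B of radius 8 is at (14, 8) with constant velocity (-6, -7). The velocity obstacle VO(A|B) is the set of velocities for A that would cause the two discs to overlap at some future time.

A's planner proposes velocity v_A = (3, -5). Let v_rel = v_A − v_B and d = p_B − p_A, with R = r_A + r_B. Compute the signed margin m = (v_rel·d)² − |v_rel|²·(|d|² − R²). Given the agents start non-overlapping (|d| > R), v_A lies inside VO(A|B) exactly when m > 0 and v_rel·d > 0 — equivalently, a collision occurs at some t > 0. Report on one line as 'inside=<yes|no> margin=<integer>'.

d = (14, 7),  |d|² = 245;  R = 6+8 = 14,  c = 245−14² = 49
v_rel = (9, 2),  |v_rel|² = 85;  v_rel·d = (9)·(14) + (2)·(7) = 140
85·t² − 280·t + 49 = 0  ⇒  m = 140² − 85·49 = 15435
m = 15435 > 0,  v_rel·d = 140 > 0  ⇒  inside

inside=yes margin=15435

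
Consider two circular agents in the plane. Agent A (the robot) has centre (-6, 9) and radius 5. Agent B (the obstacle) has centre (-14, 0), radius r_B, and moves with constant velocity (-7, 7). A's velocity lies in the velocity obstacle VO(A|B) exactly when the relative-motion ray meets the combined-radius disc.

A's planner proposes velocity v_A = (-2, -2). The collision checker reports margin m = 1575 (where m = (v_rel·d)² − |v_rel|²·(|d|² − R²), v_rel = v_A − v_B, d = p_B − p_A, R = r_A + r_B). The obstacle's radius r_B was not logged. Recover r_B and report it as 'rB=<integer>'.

m = 1575
d = (-8, -9);  v_rel = (5, -9),  |v_rel|² = 106
v_rel×d = (5)·(-9) − (-9)·(-8) = -117
since m = R²·106 − (-117)²:  R² = (13689 + 1575) / 106 = 144
R = √144 = 12  ⇒  r_B = 12 − 5 = 7

rB=7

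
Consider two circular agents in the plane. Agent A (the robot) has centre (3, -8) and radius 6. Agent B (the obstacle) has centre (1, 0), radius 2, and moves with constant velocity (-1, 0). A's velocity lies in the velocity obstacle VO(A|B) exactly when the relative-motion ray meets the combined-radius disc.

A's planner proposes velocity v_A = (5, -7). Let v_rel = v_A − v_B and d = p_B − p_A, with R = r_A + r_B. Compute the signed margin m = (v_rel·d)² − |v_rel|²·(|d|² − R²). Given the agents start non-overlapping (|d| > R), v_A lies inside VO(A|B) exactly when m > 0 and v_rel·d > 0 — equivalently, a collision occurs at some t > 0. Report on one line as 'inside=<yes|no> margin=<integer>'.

d = (-2, 8),  |d|² = 68;  R = 6+2 = 8,  c = 68−8² = 4
v_rel = (6, -7),  |v_rel|² = 85;  v_rel·d = (6)·(-2) + (-7)·(8) = -68
85·t² + 136·t + 4 = 0  ⇒  m = (-68)² − 85·4 = 4284
m = 4284 > 0,  v_rel·d = -68 < 0  ⇒  outside

inside=no margin=4284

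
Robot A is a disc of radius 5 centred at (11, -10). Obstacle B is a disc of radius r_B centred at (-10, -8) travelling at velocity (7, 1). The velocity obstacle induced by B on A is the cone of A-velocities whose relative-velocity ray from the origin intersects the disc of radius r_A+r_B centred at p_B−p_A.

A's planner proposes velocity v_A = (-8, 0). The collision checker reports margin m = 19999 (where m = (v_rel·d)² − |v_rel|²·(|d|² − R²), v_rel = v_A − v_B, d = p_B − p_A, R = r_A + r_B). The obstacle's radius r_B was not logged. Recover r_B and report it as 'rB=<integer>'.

m = 19999
d = (-21, 2);  v_rel = (-15, -1),  |v_rel|² = 226
v_rel×d = (-15)·(2) − (-1)·(-21) = -51
since m = R²·226 − (-51)²:  R² = (2601 + 19999) / 226 = 100
R = √100 = 10  ⇒  r_B = 10 − 5 = 5

rB=5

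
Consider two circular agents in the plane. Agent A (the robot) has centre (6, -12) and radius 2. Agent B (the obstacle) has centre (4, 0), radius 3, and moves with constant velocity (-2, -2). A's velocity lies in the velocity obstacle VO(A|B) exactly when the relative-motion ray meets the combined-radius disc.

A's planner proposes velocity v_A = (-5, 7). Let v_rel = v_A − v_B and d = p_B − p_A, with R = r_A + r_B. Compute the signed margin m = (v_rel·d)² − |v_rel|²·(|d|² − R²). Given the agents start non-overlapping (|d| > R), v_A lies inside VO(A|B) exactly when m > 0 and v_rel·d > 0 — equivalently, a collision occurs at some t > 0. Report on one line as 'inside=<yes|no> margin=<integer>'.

d = (-2, 12),  |d|² = 148;  R = 2+3 = 5,  c = 148−5² = 123
v_rel = (-3, 9),  |v_rel|² = 90;  v_rel·d = (-3)·(-2) + (9)·(12) = 114
90·t² − 228·t + 123 = 0  ⇒  m = 114² − 90·123 = 1926
m = 1926 > 0,  v_rel·d = 114 > 0  ⇒  inside

inside=yes margin=1926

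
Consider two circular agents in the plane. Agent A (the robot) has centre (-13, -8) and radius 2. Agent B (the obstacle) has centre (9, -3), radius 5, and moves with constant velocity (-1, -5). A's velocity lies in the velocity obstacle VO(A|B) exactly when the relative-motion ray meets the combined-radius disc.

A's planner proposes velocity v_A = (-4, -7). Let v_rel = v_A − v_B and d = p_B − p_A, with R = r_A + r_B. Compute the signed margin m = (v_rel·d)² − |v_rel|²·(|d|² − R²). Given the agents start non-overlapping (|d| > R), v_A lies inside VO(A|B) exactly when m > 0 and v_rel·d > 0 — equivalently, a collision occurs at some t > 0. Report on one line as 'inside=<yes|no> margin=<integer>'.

d = (22, 5),  |d|² = 509;  R = 2+5 = 7,  c = 509−7² = 460
v_rel = (-3, -2),  |v_rel|² = 13;  v_rel·d = (-3)·(22) + (-2)·(5) = -76
13·t² + 152·t + 460 = 0  ⇒  m = (-76)² − 13·460 = -204
m = -204 < 0,  v_rel·d = -76 < 0  ⇒  outside

inside=no margin=-204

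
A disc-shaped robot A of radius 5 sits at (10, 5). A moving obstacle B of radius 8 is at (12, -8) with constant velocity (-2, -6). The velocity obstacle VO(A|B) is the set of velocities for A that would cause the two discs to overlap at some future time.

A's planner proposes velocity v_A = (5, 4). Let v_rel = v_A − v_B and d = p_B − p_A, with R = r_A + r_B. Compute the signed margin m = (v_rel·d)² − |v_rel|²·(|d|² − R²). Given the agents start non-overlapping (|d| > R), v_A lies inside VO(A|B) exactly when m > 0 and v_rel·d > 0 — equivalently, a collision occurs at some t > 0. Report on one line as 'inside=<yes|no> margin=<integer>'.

d = (2, -13),  |d|² = 173;  R = 5+8 = 13,  c = 173−13² = 4
v_rel = (7, 10),  |v_rel|² = 149;  v_rel·d = (7)·(2) + (10)·(-13) = -116
149·t² + 232·t + 4 = 0  ⇒  m = (-116)² − 149·4 = 12860
m = 12860 > 0,  v_rel·d = -116 < 0  ⇒  outside

inside=no margin=12860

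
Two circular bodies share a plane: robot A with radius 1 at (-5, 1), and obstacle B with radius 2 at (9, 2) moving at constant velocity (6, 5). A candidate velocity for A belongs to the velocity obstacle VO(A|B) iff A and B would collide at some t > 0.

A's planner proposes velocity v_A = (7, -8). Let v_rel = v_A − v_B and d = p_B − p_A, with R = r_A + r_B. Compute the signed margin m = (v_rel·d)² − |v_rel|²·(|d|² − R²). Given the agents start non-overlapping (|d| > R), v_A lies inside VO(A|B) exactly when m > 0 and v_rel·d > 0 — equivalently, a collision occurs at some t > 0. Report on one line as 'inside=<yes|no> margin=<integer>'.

d = (14, 1),  |d|² = 197;  R = 1+2 = 3,  c = 197−3² = 188
v_rel = (1, -13),  |v_rel|² = 170;  v_rel·d = (1)·(14) + (-13)·(1) = 1
170·t² − 2·t + 188 = 0  ⇒  m = 1² − 170·188 = -31959
m = -31959 < 0,  v_rel·d = 1 > 0  ⇒  outside

inside=no margin=-31959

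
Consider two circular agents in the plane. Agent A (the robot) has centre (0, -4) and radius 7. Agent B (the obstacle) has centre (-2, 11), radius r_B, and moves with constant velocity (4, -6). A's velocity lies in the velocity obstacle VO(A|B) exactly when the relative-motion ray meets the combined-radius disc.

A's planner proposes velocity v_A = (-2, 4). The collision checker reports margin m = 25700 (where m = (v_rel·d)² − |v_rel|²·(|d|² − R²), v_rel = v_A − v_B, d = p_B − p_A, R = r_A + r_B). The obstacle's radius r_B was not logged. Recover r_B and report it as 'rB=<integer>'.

m = 25700
d = (-2, 15);  v_rel = (-6, 10),  |v_rel|² = 136
v_rel×d = (-6)·(15) − (10)·(-2) = -70
since m = R²·136 − (-70)²:  R² = (4900 + 25700) / 136 = 225
R = √225 = 15  ⇒  r_B = 15 − 7 = 8

rB=8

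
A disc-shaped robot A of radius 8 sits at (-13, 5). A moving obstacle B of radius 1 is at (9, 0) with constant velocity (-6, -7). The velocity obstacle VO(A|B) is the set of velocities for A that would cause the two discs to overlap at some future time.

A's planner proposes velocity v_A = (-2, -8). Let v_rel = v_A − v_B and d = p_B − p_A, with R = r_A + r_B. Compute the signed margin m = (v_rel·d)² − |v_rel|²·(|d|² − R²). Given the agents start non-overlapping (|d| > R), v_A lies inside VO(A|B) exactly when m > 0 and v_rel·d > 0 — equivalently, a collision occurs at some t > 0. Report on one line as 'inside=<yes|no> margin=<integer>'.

d = (22, -5),  |d|² = 509;  R = 8+1 = 9,  c = 509−9² = 428
v_rel = (4, -1),  |v_rel|² = 17;  v_rel·d = (4)·(22) + (-1)·(-5) = 93
17·t² − 186·t + 428 = 0  ⇒  m = 93² − 17·428 = 1373
m = 1373 > 0,  v_rel·d = 93 > 0  ⇒  inside

inside=yes margin=1373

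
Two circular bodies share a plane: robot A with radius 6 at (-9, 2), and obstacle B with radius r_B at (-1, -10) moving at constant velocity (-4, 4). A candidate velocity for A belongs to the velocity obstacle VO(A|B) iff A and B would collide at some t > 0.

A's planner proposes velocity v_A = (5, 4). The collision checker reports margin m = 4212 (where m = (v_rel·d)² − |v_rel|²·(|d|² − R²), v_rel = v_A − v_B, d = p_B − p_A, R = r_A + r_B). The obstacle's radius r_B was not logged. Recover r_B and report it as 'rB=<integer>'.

m = 4212
d = (8, -12);  v_rel = (9, 0),  |v_rel|² = 81
v_rel×d = (9)·(-12) − (0)·(8) = -108
since m = R²·81 − (-108)²:  R² = (11664 + 4212) / 81 = 196
R = √196 = 14  ⇒  r_B = 14 − 6 = 8

rB=8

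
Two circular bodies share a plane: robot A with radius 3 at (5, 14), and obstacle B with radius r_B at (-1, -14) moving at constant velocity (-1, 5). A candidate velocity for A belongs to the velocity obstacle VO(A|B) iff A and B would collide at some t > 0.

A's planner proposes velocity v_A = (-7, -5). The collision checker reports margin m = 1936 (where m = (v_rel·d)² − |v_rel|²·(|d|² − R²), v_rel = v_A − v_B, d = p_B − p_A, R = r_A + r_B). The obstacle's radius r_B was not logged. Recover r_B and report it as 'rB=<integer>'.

m = 1936
d = (-6, -28);  v_rel = (-6, -10),  |v_rel|² = 136
v_rel×d = (-6)·(-28) − (-10)·(-6) = 108
since m = R²·136 − 108²:  R² = (11664 + 1936) / 136 = 100
R = √100 = 10  ⇒  r_B = 10 − 3 = 7

rB=7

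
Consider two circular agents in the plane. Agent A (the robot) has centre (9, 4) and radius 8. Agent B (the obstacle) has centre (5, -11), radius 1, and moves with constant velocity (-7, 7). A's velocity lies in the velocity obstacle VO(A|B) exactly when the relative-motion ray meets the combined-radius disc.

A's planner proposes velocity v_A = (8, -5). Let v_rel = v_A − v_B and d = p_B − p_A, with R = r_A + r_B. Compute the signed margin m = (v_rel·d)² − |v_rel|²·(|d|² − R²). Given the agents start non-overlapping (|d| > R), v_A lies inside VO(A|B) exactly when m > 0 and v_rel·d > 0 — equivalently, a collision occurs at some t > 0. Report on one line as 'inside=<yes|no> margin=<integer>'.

d = (-4, -15),  |d|² = 241;  R = 8+1 = 9,  c = 241−9² = 160
v_rel = (15, -12),  |v_rel|² = 369;  v_rel·d = (15)·(-4) + (-12)·(-15) = 120
369·t² − 240·t + 160 = 0  ⇒  m = 120² − 369·160 = -44640
m = -44640 < 0,  v_rel·d = 120 > 0  ⇒  outside

inside=no margin=-44640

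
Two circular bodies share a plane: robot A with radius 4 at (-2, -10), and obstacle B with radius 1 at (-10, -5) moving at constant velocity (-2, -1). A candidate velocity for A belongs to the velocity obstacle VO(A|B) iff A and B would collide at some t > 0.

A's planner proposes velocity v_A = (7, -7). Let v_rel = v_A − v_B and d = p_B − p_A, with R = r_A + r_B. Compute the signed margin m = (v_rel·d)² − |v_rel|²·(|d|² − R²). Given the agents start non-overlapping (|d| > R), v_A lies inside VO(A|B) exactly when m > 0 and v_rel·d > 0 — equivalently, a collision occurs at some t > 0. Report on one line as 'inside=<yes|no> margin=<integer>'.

d = (-8, 5),  |d|² = 89;  R = 4+1 = 5,  c = 89−5² = 64
v_rel = (9, -6),  |v_rel|² = 117;  v_rel·d = (9)·(-8) + (-6)·(5) = -102
117·t² + 204·t + 64 = 0  ⇒  m = (-102)² − 117·64 = 2916
m = 2916 > 0,  v_rel·d = -102 < 0  ⇒  outside

inside=no margin=2916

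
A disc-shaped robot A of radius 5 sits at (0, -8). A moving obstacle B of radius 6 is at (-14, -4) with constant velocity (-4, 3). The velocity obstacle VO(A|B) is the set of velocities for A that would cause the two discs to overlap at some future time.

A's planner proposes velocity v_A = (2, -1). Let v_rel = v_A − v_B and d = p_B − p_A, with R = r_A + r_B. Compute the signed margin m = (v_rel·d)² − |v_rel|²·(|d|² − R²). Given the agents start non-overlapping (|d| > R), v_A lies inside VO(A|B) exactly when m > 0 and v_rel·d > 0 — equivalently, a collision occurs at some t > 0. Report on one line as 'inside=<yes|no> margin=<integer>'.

d = (-14, 4),  |d|² = 212;  R = 5+6 = 11,  c = 212−11² = 91
v_rel = (6, -4),  |v_rel|² = 52;  v_rel·d = (6)·(-14) + (-4)·(4) = -100
52·t² + 200·t + 91 = 0  ⇒  m = (-100)² − 52·91 = 5268
m = 5268 > 0,  v_rel·d = -100 < 0  ⇒  outside

inside=no margin=5268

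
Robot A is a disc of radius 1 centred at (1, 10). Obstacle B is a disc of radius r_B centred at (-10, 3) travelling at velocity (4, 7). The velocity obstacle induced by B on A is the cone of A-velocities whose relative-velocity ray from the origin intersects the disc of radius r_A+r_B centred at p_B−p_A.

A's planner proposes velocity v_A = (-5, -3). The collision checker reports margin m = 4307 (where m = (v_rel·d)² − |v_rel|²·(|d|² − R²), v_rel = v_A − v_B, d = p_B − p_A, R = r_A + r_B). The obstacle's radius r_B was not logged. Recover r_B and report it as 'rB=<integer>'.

m = 4307
d = (-11, -7);  v_rel = (-9, -10),  |v_rel|² = 181
v_rel×d = (-9)·(-7) − (-10)·(-11) = -47
since m = R²·181 − (-47)²:  R² = (2209 + 4307) / 181 = 36
R = √36 = 6  ⇒  r_B = 6 − 1 = 5

rB=5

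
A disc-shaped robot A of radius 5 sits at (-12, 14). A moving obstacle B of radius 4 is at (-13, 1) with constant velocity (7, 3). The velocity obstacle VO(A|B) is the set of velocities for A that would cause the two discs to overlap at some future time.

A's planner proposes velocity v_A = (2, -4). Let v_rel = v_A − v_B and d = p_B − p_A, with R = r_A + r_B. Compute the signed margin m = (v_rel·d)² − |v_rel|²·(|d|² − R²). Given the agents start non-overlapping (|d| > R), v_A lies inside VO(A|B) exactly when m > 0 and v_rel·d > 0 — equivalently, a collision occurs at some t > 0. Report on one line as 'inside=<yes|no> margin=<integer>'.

d = (-1, -13),  |d|² = 170;  R = 5+4 = 9,  c = 170−9² = 89
v_rel = (-5, -7),  |v_rel|² = 74;  v_rel·d = (-5)·(-1) + (-7)·(-13) = 96
74·t² − 192·t + 89 = 0  ⇒  m = 96² − 74·89 = 2630
m = 2630 > 0,  v_rel·d = 96 > 0  ⇒  inside

inside=yes margin=2630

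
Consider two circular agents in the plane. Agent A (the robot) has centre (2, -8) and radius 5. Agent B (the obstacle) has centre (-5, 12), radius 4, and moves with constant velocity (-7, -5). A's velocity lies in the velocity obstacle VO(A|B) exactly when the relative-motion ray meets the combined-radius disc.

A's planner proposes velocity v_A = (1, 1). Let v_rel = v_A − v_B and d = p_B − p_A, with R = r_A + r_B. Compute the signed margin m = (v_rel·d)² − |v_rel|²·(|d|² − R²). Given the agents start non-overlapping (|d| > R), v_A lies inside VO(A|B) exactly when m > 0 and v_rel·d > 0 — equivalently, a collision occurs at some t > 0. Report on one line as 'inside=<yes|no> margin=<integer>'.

d = (-7, 20),  |d|² = 449;  R = 5+4 = 9,  c = 449−9² = 368
v_rel = (8, 6),  |v_rel|² = 100;  v_rel·d = (8)·(-7) + (6)·(20) = 64
100·t² − 128·t + 368 = 0  ⇒  m = 64² − 100·368 = -32704
m = -32704 < 0,  v_rel·d = 64 > 0  ⇒  outside

inside=no margin=-32704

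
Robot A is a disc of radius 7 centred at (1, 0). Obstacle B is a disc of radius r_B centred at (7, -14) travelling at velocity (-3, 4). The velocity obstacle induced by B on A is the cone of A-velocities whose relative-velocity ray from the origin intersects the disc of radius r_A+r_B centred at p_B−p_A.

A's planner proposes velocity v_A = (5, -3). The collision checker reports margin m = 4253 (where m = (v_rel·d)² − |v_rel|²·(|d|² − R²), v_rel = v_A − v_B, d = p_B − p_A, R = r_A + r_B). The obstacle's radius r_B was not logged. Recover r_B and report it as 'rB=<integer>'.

m = 4253
d = (6, -14);  v_rel = (8, -7),  |v_rel|² = 113
v_rel×d = (8)·(-14) − (-7)·(6) = -70
since m = R²·113 − (-70)²:  R² = (4900 + 4253) / 113 = 81
R = √81 = 9  ⇒  r_B = 9 − 7 = 2

rB=2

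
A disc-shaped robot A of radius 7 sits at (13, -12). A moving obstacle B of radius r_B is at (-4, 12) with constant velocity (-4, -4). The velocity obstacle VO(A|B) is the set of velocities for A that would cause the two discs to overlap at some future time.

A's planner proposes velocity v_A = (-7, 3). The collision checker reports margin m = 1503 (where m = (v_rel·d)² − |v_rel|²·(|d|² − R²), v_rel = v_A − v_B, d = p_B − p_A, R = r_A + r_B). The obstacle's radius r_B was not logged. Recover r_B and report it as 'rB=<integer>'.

m = 1503
d = (-17, 24);  v_rel = (-3, 7),  |v_rel|² = 58
v_rel×d = (-3)·(24) − (7)·(-17) = 47
since m = R²·58 − 47²:  R² = (2209 + 1503) / 58 = 64
R = √64 = 8  ⇒  r_B = 8 − 7 = 1

rB=1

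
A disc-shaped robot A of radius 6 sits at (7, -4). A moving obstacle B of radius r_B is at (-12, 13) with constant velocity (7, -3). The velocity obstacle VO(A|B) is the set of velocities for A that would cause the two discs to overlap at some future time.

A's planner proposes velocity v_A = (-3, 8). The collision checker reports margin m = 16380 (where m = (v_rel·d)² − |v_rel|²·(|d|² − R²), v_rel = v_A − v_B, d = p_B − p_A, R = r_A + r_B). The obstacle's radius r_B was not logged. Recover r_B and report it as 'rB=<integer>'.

m = 16380
d = (-19, 17);  v_rel = (-10, 11),  |v_rel|² = 221
v_rel×d = (-10)·(17) − (11)·(-19) = 39
since m = R²·221 − 39²:  R² = (1521 + 16380) / 221 = 81
R = √81 = 9  ⇒  r_B = 9 − 6 = 3

rB=3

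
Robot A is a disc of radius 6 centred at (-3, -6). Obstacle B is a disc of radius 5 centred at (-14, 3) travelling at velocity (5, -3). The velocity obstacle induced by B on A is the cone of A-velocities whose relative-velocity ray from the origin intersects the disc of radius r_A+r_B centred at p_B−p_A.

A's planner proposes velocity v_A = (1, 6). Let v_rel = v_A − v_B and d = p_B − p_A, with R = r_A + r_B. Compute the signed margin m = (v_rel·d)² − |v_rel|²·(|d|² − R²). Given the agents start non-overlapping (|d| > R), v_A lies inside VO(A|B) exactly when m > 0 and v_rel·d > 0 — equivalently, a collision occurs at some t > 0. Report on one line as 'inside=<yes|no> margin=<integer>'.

d = (-11, 9),  |d|² = 202;  R = 6+5 = 11,  c = 202−11² = 81
v_rel = (-4, 9),  |v_rel|² = 97;  v_rel·d = (-4)·(-11) + (9)·(9) = 125
97·t² − 250·t + 81 = 0  ⇒  m = 125² − 97·81 = 7768
m = 7768 > 0,  v_rel·d = 125 > 0  ⇒  inside

inside=yes margin=7768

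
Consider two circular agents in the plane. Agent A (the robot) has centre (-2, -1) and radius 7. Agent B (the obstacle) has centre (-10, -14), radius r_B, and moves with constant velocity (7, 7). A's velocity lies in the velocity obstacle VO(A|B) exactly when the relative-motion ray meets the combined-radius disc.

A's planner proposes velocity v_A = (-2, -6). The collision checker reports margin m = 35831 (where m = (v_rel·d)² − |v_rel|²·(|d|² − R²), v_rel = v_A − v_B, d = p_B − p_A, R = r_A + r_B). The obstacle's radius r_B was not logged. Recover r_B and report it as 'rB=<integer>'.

m = 35831
d = (-8, -13);  v_rel = (-9, -13),  |v_rel|² = 250
v_rel×d = (-9)·(-13) − (-13)·(-8) = 13
since m = R²·250 − 13²:  R² = (169 + 35831) / 250 = 144
R = √144 = 12  ⇒  r_B = 12 − 7 = 5

rB=5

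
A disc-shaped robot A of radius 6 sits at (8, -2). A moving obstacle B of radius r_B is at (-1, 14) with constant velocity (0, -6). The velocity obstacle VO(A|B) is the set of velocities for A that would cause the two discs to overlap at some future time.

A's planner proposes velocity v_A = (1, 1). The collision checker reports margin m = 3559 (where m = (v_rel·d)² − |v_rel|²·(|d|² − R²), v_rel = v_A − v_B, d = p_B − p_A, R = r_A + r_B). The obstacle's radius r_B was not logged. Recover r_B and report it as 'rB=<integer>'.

m = 3559
d = (-9, 16);  v_rel = (1, 7),  |v_rel|² = 50
v_rel×d = (1)·(16) − (7)·(-9) = 79
since m = R²·50 − 79²:  R² = (6241 + 3559) / 50 = 196
R = √196 = 14  ⇒  r_B = 14 − 6 = 8

rB=8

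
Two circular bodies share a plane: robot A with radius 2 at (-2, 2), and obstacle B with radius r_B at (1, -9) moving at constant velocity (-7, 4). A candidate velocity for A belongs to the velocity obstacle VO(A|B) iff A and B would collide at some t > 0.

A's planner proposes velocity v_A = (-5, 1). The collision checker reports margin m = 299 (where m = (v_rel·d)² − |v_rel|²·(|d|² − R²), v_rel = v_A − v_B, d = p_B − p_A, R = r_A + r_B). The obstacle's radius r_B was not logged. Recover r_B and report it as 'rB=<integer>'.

m = 299
d = (3, -11);  v_rel = (2, -3),  |v_rel|² = 13
v_rel×d = (2)·(-11) − (-3)·(3) = -13
since m = R²·13 − (-13)²:  R² = (169 + 299) / 13 = 36
R = √36 = 6  ⇒  r_B = 6 − 2 = 4

rB=4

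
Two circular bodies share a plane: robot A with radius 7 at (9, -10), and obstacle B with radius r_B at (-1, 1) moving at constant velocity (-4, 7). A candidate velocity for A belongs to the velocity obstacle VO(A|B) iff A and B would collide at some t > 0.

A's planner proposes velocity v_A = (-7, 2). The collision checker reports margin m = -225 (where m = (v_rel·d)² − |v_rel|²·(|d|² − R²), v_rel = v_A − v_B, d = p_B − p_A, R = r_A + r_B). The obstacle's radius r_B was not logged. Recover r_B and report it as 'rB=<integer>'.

m = -225
d = (-10, 11);  v_rel = (-3, -5),  |v_rel|² = 34
v_rel×d = (-3)·(11) − (-5)·(-10) = -83
since m = R²·34 − (-83)²:  R² = (6889 + -225) / 34 = 196
R = √196 = 14  ⇒  r_B = 14 − 7 = 7

rB=7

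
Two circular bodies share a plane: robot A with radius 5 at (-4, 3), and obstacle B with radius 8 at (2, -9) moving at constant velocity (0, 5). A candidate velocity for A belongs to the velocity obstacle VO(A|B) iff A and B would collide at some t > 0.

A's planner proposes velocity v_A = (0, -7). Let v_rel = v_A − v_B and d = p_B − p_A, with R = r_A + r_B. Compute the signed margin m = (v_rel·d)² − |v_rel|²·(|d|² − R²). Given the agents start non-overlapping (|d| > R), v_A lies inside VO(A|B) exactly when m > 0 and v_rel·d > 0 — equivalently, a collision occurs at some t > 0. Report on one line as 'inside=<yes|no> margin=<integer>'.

d = (6, -12),  |d|² = 180;  R = 5+8 = 13,  c = 180−13² = 11
v_rel = (0, -12),  |v_rel|² = 144;  v_rel·d = (0)·(6) + (-12)·(-12) = 144
144·t² − 288·t + 11 = 0  ⇒  m = 144² − 144·11 = 19152
m = 19152 > 0,  v_rel·d = 144 > 0  ⇒  inside

inside=yes margin=19152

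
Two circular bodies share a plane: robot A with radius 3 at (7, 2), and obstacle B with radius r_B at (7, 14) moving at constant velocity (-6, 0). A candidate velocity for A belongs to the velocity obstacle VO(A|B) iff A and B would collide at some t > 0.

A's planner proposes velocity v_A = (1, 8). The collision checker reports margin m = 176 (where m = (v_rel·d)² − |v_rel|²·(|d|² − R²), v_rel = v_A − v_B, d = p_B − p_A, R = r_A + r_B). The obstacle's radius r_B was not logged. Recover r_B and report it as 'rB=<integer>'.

m = 176
d = (0, 12);  v_rel = (7, 8),  |v_rel|² = 113
v_rel×d = (7)·(12) − (8)·(0) = 84
since m = R²·113 − 84²:  R² = (7056 + 176) / 113 = 64
R = √64 = 8  ⇒  r_B = 8 − 3 = 5

rB=5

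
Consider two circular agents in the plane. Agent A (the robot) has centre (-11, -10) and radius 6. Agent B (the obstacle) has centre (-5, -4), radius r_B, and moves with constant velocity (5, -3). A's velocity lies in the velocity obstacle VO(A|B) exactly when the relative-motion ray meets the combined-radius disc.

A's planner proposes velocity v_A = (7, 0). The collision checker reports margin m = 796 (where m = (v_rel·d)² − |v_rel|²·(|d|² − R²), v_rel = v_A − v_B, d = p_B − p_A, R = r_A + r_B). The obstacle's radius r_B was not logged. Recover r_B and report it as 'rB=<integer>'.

m = 796
d = (6, 6);  v_rel = (2, 3),  |v_rel|² = 13
v_rel×d = (2)·(6) − (3)·(6) = -6
since m = R²·13 − (-6)²:  R² = (36 + 796) / 13 = 64
R = √64 = 8  ⇒  r_B = 8 − 6 = 2

rB=2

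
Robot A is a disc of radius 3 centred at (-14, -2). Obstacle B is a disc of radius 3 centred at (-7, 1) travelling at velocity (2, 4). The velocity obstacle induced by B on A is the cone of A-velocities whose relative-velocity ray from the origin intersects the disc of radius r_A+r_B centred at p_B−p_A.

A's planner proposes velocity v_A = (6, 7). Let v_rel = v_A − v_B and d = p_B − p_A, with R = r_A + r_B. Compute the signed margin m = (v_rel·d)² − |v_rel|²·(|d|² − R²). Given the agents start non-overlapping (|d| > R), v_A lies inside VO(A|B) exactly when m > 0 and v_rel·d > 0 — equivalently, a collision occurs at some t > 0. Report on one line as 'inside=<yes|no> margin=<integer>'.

d = (7, 3),  |d|² = 58;  R = 3+3 = 6,  c = 58−6² = 22
v_rel = (4, 3),  |v_rel|² = 25;  v_rel·d = (4)·(7) + (3)·(3) = 37
25·t² − 74·t + 22 = 0  ⇒  m = 37² − 25·22 = 819
m = 819 > 0,  v_rel·d = 37 > 0  ⇒  inside

inside=yes margin=819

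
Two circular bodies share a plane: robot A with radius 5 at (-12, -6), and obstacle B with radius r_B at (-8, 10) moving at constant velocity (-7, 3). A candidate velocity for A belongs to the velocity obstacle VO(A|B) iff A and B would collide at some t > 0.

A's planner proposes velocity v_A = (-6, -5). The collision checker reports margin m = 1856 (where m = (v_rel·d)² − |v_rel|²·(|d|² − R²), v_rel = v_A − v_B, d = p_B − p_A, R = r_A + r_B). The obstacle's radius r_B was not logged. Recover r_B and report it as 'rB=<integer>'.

m = 1856
d = (4, 16);  v_rel = (1, -8),  |v_rel|² = 65
v_rel×d = (1)·(16) − (-8)·(4) = 48
since m = R²·65 − 48²:  R² = (2304 + 1856) / 65 = 64
R = √64 = 8  ⇒  r_B = 8 − 5 = 3

rB=3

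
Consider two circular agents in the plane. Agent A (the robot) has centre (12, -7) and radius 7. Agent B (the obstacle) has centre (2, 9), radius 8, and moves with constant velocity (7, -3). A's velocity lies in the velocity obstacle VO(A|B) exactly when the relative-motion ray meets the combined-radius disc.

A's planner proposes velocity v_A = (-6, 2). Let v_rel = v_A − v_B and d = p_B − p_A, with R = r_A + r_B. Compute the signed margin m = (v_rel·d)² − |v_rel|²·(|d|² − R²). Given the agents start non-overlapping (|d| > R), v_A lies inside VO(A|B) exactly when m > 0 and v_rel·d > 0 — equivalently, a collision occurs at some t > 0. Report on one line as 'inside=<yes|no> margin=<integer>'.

d = (-10, 16),  |d|² = 356;  R = 7+8 = 15,  c = 356−15² = 131
v_rel = (-13, 5),  |v_rel|² = 194;  v_rel·d = (-13)·(-10) + (5)·(16) = 210
194·t² − 420·t + 131 = 0  ⇒  m = 210² − 194·131 = 18686
m = 18686 > 0,  v_rel·d = 210 > 0  ⇒  inside

inside=yes margin=18686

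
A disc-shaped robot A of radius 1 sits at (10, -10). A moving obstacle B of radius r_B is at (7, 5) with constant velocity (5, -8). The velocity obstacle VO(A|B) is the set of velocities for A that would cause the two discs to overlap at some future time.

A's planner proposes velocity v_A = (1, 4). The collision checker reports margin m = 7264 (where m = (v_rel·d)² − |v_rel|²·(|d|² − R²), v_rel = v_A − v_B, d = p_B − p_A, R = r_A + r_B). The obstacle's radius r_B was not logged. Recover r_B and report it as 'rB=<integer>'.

m = 7264
d = (-3, 15);  v_rel = (-4, 12),  |v_rel|² = 160
v_rel×d = (-4)·(15) − (12)·(-3) = -24
since m = R²·160 − (-24)²:  R² = (576 + 7264) / 160 = 49
R = √49 = 7  ⇒  r_B = 7 − 1 = 6

rB=6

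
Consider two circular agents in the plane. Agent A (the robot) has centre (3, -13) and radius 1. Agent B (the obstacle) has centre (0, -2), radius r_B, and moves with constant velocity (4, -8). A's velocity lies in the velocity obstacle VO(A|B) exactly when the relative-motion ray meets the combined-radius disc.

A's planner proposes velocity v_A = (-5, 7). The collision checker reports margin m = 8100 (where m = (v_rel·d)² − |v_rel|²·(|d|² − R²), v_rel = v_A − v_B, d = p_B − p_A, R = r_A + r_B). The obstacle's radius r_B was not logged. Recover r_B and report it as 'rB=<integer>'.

m = 8100
d = (-3, 11);  v_rel = (-9, 15),  |v_rel|² = 306
v_rel×d = (-9)·(11) − (15)·(-3) = -54
since m = R²·306 − (-54)²:  R² = (2916 + 8100) / 306 = 36
R = √36 = 6  ⇒  r_B = 6 − 1 = 5

rB=5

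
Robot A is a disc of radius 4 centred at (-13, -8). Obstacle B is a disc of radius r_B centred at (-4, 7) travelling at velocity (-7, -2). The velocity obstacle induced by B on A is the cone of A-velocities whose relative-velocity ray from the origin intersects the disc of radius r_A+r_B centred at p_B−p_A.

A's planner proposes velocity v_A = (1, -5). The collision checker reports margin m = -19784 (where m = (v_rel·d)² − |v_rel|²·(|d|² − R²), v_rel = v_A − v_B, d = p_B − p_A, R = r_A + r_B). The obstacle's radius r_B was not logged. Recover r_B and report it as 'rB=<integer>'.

m = -19784
d = (9, 15);  v_rel = (8, -3),  |v_rel|² = 73
v_rel×d = (8)·(15) − (-3)·(9) = 147
since m = R²·73 − 147²:  R² = (21609 + -19784) / 73 = 25
R = √25 = 5  ⇒  r_B = 5 − 4 = 1

rB=1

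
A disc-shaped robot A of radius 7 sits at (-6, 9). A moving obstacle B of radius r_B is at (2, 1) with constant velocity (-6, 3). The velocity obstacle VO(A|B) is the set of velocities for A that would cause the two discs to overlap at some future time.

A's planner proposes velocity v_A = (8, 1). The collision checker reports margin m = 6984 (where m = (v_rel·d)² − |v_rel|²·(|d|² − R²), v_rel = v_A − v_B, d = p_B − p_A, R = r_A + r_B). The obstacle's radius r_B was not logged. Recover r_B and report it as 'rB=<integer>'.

m = 6984
d = (8, -8);  v_rel = (14, -2),  |v_rel|² = 200
v_rel×d = (14)·(-8) − (-2)·(8) = -96
since m = R²·200 − (-96)²:  R² = (9216 + 6984) / 200 = 81
R = √81 = 9  ⇒  r_B = 9 − 7 = 2

rB=2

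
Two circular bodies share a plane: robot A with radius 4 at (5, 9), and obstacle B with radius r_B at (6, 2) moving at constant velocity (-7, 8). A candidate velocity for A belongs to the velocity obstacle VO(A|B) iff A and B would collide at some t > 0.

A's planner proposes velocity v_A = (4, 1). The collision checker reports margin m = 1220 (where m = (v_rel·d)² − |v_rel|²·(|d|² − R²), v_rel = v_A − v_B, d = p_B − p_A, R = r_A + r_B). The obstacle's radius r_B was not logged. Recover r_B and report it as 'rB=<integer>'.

m = 1220
d = (1, -7);  v_rel = (11, -7),  |v_rel|² = 170
v_rel×d = (11)·(-7) − (-7)·(1) = -70
since m = R²·170 − (-70)²:  R² = (4900 + 1220) / 170 = 36
R = √36 = 6  ⇒  r_B = 6 − 4 = 2

rB=2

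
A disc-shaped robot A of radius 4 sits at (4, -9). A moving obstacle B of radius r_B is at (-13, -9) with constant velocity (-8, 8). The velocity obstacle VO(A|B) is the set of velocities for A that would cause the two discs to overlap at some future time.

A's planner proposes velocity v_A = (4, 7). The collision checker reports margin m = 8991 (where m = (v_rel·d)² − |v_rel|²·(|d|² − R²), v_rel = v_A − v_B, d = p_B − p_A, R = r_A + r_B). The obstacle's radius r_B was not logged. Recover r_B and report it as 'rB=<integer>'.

m = 8991
d = (-17, 0);  v_rel = (12, -1),  |v_rel|² = 145
v_rel×d = (12)·(0) − (-1)·(-17) = -17
since m = R²·145 − (-17)²:  R² = (289 + 8991) / 145 = 64
R = √64 = 8  ⇒  r_B = 8 − 4 = 4

rB=4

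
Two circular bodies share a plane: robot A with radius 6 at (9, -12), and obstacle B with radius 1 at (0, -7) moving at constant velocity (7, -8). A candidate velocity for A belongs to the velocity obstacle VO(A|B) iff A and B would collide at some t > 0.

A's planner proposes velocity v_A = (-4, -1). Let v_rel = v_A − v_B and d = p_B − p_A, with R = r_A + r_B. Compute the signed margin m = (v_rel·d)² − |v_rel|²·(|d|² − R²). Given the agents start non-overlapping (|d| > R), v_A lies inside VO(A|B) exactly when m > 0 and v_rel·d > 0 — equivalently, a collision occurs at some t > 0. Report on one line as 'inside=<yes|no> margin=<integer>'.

d = (-9, 5),  |d|² = 106;  R = 6+1 = 7,  c = 106−7² = 57
v_rel = (-11, 7),  |v_rel|² = 170;  v_rel·d = (-11)·(-9) + (7)·(5) = 134
170·t² − 268·t + 57 = 0  ⇒  m = 134² − 170·57 = 8266
m = 8266 > 0,  v_rel·d = 134 > 0  ⇒  inside

inside=yes margin=8266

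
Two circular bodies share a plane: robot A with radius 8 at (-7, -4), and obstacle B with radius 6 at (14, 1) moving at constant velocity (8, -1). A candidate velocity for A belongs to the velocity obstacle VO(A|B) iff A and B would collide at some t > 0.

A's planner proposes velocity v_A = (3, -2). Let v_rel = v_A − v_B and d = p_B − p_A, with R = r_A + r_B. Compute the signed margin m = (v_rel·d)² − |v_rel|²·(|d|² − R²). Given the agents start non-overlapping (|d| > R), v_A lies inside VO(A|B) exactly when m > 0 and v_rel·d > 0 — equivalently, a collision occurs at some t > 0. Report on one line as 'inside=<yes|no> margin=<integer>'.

d = (21, 5),  |d|² = 466;  R = 8+6 = 14,  c = 466−14² = 270
v_rel = (-5, -1),  |v_rel|² = 26;  v_rel·d = (-5)·(21) + (-1)·(5) = -110
26·t² + 220·t + 270 = 0  ⇒  m = (-110)² − 26·270 = 5080
m = 5080 > 0,  v_rel·d = -110 < 0  ⇒  outside

inside=no margin=5080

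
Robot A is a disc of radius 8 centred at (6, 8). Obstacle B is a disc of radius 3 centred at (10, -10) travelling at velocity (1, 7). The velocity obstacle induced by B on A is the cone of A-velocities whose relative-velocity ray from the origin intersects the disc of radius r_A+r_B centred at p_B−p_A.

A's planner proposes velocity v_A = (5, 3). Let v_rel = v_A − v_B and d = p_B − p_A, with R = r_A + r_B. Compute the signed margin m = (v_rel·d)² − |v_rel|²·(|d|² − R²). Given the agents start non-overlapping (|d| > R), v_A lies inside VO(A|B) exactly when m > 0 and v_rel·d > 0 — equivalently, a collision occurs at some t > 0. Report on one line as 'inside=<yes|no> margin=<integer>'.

d = (4, -18),  |d|² = 340;  R = 8+3 = 11,  c = 340−11² = 219
v_rel = (4, -4),  |v_rel|² = 32;  v_rel·d = (4)·(4) + (-4)·(-18) = 88
32·t² − 176·t + 219 = 0  ⇒  m = 88² − 32·219 = 736
m = 736 > 0,  v_rel·d = 88 > 0  ⇒  inside

inside=yes margin=736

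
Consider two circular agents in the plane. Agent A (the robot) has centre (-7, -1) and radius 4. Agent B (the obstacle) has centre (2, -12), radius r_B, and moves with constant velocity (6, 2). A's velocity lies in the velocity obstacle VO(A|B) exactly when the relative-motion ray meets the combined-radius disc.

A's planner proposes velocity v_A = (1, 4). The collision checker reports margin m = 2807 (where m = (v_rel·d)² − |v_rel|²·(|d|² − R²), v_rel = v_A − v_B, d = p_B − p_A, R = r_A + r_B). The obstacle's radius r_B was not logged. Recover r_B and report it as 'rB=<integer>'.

m = 2807
d = (9, -11);  v_rel = (-5, 2),  |v_rel|² = 29
v_rel×d = (-5)·(-11) − (2)·(9) = 37
since m = R²·29 − 37²:  R² = (1369 + 2807) / 29 = 144
R = √144 = 12  ⇒  r_B = 12 − 4 = 8

rB=8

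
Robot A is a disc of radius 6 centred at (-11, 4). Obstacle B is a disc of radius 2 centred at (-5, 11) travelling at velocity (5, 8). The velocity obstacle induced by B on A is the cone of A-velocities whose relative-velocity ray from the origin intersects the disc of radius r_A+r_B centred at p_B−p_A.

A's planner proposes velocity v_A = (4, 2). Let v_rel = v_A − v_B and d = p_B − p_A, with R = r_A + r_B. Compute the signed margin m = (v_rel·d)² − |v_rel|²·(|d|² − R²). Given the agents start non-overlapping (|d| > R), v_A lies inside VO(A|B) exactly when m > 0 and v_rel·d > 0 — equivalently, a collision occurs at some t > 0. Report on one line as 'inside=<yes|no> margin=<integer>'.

d = (6, 7),  |d|² = 85;  R = 6+2 = 8,  c = 85−8² = 21
v_rel = (-1, -6),  |v_rel|² = 37;  v_rel·d = (-1)·(6) + (-6)·(7) = -48
37·t² + 96·t + 21 = 0  ⇒  m = (-48)² − 37·21 = 1527
m = 1527 > 0,  v_rel·d = -48 < 0  ⇒  outside

inside=no margin=1527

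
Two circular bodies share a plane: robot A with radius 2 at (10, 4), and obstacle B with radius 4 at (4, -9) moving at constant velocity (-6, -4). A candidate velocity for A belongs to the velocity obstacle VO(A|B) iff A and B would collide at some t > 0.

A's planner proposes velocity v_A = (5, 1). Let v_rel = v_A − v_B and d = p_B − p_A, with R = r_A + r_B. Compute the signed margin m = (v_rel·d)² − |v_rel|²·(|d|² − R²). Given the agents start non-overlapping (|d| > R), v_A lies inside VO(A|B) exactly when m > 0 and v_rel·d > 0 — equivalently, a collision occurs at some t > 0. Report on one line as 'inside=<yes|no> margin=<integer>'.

d = (-6, -13),  |d|² = 205;  R = 2+4 = 6,  c = 205−6² = 169
v_rel = (11, 5),  |v_rel|² = 146;  v_rel·d = (11)·(-6) + (5)·(-13) = -131
146·t² + 262·t + 169 = 0  ⇒  m = (-131)² − 146·169 = -7513
m = -7513 < 0,  v_rel·d = -131 < 0  ⇒  outside

inside=no margin=-7513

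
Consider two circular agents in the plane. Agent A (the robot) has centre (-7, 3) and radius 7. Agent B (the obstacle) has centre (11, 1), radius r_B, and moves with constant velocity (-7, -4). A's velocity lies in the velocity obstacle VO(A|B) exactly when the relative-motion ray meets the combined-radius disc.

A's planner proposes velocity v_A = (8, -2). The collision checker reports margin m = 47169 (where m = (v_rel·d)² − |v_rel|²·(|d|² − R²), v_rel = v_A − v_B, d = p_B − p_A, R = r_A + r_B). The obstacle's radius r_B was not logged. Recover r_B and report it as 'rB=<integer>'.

m = 47169
d = (18, -2);  v_rel = (15, 2),  |v_rel|² = 229
v_rel×d = (15)·(-2) − (2)·(18) = -66
since m = R²·229 − (-66)²:  R² = (4356 + 47169) / 229 = 225
R = √225 = 15  ⇒  r_B = 15 − 7 = 8

rB=8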